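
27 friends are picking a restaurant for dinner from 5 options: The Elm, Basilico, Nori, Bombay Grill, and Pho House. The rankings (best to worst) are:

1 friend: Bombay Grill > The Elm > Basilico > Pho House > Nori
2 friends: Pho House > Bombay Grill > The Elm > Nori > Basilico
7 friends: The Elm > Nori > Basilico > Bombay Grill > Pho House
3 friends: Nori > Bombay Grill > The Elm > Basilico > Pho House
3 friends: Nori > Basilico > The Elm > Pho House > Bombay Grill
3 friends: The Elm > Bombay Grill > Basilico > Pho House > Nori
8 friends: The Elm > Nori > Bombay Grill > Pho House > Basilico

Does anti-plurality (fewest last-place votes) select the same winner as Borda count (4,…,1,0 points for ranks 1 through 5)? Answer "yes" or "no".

Anti-plurality — last-place votes: The Elm 0, Basilico 10, Nori 4, Bombay Grill 3, Pho House 10. Winner: The Elm.
Borda — scores: The Elm 91, Basilico 34, Nori 71, Bombay Grill 51, Pho House 23. Winner: The Elm.
The two methods agree.

yes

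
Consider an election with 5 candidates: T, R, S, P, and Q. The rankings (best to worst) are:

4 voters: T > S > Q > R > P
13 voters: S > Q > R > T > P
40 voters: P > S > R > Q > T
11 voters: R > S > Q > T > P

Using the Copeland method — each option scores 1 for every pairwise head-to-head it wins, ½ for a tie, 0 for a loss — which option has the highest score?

T: loses to R, S, P, and Q → score 0.
R: beats T and Q; loses to S and P → score 2.
S: beats T, R, and Q; loses to P → score 3.
P: beats T, R, S, and Q → score 4.
Q: beats T; loses to R, S, and P → score 1.
P has the best pairwise record.

P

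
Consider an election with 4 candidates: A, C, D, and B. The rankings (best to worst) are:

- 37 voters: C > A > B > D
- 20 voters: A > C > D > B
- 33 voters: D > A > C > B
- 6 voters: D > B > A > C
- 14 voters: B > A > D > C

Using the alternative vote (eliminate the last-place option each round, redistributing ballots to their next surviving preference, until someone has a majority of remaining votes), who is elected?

C

Round 1: A 20, C 37, D 39, B 14. Eliminate B.
Round 2: A 34, C 37, D 39. Eliminate A.
Round 3: C 57, D 53. C has a majority.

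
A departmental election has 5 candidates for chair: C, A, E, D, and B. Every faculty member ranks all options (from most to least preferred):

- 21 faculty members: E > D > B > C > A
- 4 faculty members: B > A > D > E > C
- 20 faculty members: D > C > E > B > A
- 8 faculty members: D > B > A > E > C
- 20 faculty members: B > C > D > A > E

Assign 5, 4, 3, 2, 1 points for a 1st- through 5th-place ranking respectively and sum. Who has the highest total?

C: 21·2 + 4·1 + 20·4 + 8·1 + 20·4 = 214
A: 21·1 + 4·4 + 20·1 + 8·3 + 20·2 = 121
E: 21·5 + 4·2 + 20·3 + 8·2 + 20·1 = 209
D: 21·4 + 4·3 + 20·5 + 8·5 + 20·3 = 296
B: 21·3 + 4·5 + 20·2 + 8·4 + 20·5 = 255
D has the highest Borda score (296).

D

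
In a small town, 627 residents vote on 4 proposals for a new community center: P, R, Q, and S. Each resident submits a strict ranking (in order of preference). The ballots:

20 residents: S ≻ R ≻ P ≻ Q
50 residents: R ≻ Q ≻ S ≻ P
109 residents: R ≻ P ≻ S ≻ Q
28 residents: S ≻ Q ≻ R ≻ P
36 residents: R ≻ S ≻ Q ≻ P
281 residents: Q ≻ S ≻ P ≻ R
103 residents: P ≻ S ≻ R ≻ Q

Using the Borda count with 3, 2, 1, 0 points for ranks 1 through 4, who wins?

P: 20·1 + 50·0 + 109·2 + 28·0 + 36·0 + 281·1 + 103·3 = 828
R: 20·2 + 50·3 + 109·3 + 28·1 + 36·3 + 281·0 + 103·1 = 756
Q: 20·0 + 50·2 + 109·0 + 28·2 + 36·1 + 281·3 + 103·0 = 1035
S: 20·3 + 50·1 + 109·1 + 28·3 + 36·2 + 281·2 + 103·2 = 1143
S has the highest Borda score (1143).

S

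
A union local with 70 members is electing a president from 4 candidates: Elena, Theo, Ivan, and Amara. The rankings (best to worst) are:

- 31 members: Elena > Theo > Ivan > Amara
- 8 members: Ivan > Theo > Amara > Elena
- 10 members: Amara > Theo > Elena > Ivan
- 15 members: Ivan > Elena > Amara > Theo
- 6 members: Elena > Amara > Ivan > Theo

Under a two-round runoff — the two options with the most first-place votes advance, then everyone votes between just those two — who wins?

Round 1 first-place votes: Elena 37, Theo 0, Ivan 23, Amara 10.
Elena and Ivan advance.
Runoff: Elena is preferred to Ivan by 47 voters; Ivan by 23.
Elena wins the runoff.

Elena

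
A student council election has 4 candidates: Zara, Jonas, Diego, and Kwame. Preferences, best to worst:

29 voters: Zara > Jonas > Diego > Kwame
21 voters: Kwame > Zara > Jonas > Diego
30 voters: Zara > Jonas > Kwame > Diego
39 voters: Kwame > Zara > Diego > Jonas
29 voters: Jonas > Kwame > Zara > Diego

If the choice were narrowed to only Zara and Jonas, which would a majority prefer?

Zara

Voters preferring Zara to Jonas: 119; preferring Jonas to Zara: 29.
Zara wins the head-to-head.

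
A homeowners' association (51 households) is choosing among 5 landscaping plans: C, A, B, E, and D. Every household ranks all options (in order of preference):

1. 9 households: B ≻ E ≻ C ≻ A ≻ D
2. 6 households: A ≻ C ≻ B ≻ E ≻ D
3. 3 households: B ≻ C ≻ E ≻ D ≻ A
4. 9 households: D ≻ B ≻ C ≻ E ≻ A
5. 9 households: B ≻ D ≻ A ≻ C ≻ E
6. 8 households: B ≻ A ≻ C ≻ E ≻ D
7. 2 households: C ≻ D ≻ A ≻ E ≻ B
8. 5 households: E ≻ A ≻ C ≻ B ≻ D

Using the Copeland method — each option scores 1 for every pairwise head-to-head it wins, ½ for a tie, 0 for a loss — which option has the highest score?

C: beats E and D; loses to A and B → score 2.
A: beats C and D; loses to B and E → score 2.
B: beats C, A, E, and D → score 4.
E: beats A and D; loses to C and B → score 2.
D: loses to C, A, B, and E → score 0.
B has the best pairwise record.

B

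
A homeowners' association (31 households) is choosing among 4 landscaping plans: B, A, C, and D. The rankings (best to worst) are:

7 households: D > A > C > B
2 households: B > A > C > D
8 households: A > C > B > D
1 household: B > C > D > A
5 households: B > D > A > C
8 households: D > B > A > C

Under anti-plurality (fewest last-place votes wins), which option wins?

Last-place votes: B 7, A 1, C 13, D 10.
A is ranked last by the fewest voters, so A wins.

A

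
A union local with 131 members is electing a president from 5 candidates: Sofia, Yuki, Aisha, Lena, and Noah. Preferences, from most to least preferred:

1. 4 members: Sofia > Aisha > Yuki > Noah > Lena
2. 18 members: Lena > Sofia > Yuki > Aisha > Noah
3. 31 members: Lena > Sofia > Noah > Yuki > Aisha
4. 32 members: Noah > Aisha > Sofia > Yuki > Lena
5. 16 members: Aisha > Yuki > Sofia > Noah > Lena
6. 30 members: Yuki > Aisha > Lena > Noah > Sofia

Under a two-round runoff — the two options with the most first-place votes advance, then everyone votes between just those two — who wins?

Round 1 first-place votes: Sofia 4, Yuki 30, Aisha 16, Lena 49, Noah 32.
Lena and Noah advance.
Runoff: Lena is preferred to Noah by 79 voters; Noah by 52.
Lena wins the runoff.

Lena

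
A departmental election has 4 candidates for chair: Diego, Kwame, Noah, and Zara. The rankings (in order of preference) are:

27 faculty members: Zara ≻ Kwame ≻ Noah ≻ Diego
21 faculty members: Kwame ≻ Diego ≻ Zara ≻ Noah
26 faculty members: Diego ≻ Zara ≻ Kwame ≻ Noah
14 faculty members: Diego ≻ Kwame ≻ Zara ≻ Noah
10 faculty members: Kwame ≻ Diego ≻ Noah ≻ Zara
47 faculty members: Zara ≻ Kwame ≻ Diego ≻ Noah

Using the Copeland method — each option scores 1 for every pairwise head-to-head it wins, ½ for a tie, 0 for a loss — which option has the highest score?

Zara

Diego: beats Noah; loses to Kwame and Zara → score 1.
Kwame: beats Diego and Noah; loses to Zara → score 2.
Noah: loses to Diego, Kwame, and Zara → score 0.
Zara: beats Diego, Kwame, and Noah → score 3.
Zara has the best pairwise record.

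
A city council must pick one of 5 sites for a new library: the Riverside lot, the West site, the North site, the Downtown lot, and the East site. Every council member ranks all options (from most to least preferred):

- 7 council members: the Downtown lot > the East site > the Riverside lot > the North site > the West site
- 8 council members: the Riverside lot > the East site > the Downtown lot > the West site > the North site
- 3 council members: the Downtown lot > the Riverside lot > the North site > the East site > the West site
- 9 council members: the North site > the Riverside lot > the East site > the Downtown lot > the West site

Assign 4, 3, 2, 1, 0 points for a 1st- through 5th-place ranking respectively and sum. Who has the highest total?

the Riverside lot

the Riverside lot: 7·2 + 8·4 + 3·3 + 9·3 = 82
the West site: 7·0 + 8·1 + 3·0 + 9·0 = 8
the North site: 7·1 + 8·0 + 3·2 + 9·4 = 49
the Downtown lot: 7·4 + 8·2 + 3·4 + 9·1 = 65
the East site: 7·3 + 8·3 + 3·1 + 9·2 = 66
the Riverside lot has the highest Borda score (82).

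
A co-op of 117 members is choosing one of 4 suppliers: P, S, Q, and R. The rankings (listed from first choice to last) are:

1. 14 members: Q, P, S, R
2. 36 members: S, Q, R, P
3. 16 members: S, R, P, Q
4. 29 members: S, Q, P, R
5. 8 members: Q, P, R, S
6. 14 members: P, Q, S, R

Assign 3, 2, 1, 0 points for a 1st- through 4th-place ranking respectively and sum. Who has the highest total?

P: 14·2 + 36·0 + 16·1 + 29·1 + 8·2 + 14·3 = 131
S: 14·1 + 36·3 + 16·3 + 29·3 + 8·0 + 14·1 = 271
Q: 14·3 + 36·2 + 16·0 + 29·2 + 8·3 + 14·2 = 224
R: 14·0 + 36·1 + 16·2 + 29·0 + 8·1 + 14·0 = 76
S has the highest Borda score (271).

S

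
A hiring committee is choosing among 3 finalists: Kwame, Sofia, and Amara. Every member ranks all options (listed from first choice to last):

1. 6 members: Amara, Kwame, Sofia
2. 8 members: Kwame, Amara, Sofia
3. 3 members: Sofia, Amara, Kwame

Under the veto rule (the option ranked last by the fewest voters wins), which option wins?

Amara

Last-place votes: Kwame 3, Sofia 14, Amara 0.
Amara is ranked last by the fewest voters, so Amara wins.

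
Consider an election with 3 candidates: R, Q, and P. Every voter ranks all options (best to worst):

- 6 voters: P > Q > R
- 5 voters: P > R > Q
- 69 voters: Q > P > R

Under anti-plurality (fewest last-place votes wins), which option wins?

Last-place votes: R 75, Q 5, P 0.
P is ranked last by the fewest voters, so P wins.

P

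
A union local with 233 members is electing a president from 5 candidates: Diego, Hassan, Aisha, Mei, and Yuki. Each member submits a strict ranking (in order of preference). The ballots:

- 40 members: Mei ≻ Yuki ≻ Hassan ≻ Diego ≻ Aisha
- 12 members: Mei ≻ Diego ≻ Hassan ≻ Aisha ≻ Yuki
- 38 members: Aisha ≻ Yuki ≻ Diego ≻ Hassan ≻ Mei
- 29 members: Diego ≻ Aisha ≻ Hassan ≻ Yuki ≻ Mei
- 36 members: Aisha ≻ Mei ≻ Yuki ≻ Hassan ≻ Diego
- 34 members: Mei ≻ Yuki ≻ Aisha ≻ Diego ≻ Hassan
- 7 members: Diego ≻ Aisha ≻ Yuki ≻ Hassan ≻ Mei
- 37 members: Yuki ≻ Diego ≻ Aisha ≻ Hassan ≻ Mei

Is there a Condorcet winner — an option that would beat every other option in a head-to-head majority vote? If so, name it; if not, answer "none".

none

Checking pairwise contests:
Mei beats Diego 122–111.
Diego beats Hassan 157–76.
Diego beats Aisha 125–108.
Aisha beats Mei 147–86.
Aisha beats Yuki 122–111.
Every option loses at least one head-to-head, so there is no Condorcet winner.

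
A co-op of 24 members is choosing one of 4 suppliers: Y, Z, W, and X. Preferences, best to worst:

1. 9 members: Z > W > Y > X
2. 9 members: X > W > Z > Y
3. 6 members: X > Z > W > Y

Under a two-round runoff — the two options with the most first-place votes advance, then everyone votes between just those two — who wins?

Round 1 first-place votes: Y 0, Z 9, W 0, X 15.
X and Z advance.
Runoff: X is preferred to Z by 15 voters; Z by 9.
X wins the runoff.

X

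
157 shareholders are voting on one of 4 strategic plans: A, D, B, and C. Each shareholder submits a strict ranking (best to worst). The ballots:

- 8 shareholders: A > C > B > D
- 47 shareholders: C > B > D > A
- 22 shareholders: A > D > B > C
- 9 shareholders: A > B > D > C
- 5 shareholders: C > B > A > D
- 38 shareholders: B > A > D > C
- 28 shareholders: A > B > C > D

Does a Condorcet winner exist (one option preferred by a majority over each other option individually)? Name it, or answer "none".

B

B vs A: 90–67 for B.
B vs D: 135–22 for B.
B vs C: 97–60 for B.
B beats every other option head-to-head.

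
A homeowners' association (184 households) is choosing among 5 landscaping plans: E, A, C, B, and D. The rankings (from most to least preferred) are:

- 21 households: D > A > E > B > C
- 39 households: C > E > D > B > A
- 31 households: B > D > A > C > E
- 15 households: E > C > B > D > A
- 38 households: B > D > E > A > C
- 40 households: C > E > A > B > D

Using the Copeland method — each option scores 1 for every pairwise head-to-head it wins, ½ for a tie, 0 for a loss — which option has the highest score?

E: beats A, B, and D; loses to C → score 3.
A: loses to E, C, B, and D → score 0.
C: beats E, A, B, and D → score 4.
B: beats A and D; loses to E and C → score 2.
D: beats A; loses to E, C, and B → score 1.
C has the best pairwise record.

C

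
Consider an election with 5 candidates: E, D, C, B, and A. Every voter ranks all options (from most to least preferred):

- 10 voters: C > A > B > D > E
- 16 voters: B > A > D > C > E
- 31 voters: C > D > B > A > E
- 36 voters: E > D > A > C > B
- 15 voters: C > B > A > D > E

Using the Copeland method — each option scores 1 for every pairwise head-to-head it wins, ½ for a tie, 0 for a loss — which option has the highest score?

E: loses to D, C, B, and A → score 0.
D: beats E, B, and A; loses to C → score 3.
C: beats E, D, B, and A → score 4.
B: beats E and A; loses to D and C → score 2.
A: beats E; loses to D, C, and B → score 1.
C has the best pairwise record.

C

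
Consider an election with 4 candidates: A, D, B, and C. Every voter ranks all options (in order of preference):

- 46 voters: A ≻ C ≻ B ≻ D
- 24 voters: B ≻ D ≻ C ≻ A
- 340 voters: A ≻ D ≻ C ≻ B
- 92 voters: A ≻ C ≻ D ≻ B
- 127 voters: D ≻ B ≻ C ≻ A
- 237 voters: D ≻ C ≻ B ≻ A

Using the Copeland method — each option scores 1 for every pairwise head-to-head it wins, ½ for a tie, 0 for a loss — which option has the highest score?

A

A: beats D, B, and C → score 3.
D: beats B and C; loses to A → score 2.
B: loses to A, D, and C → score 0.
C: beats B; loses to A and D → score 1.
A has the best pairwise record.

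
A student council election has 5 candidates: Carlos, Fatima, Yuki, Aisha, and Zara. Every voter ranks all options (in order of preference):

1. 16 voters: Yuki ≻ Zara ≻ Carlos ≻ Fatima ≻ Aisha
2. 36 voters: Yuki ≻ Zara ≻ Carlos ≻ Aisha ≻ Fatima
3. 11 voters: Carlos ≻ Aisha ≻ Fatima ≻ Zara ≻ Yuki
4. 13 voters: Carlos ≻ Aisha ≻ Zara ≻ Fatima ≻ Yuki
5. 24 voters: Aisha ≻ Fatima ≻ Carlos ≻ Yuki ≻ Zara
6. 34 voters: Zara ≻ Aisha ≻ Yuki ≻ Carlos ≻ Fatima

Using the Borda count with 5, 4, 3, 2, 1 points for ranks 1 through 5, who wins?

Carlos: 16·3 + 36·3 + 11·5 + 13·5 + 24·3 + 34·2 = 416
Fatima: 16·2 + 36·1 + 11·3 + 13·2 + 24·4 + 34·1 = 257
Yuki: 16·5 + 36·5 + 11·1 + 13·1 + 24·2 + 34·3 = 434
Aisha: 16·1 + 36·2 + 11·4 + 13·4 + 24·5 + 34·4 = 440
Zara: 16·4 + 36·4 + 11·2 + 13·3 + 24·1 + 34·5 = 463
Zara has the highest Borda score (463).

Zara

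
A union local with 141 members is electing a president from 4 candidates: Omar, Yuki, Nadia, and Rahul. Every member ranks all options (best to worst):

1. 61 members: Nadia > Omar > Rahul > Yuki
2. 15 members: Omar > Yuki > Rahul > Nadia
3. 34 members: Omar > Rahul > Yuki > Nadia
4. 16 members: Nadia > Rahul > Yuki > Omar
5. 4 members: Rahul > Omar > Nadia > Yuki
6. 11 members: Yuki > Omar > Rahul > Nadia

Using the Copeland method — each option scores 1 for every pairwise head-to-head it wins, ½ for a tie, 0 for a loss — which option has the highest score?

Nadia

Omar: beats Yuki and Rahul; loses to Nadia → score 2.
Yuki: loses to Omar, Nadia, and Rahul → score 0.
Nadia: beats Omar, Yuki, and Rahul → score 3.
Rahul: beats Yuki; loses to Omar and Nadia → score 1.
Nadia has the best pairwise record.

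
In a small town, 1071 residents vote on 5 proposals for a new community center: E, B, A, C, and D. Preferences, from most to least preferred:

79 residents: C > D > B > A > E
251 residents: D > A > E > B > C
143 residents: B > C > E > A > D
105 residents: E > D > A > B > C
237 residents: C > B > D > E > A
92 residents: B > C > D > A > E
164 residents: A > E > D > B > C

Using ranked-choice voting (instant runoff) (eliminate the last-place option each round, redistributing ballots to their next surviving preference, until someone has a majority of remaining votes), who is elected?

Round 1: E 105, B 235, A 164, C 316, D 251. Eliminate E.
Round 2: B 235, A 164, C 316, D 356. Eliminate A.
Round 3: B 235, C 316, D 520. Eliminate B.
Round 4: C 551, D 520. C has a majority.

C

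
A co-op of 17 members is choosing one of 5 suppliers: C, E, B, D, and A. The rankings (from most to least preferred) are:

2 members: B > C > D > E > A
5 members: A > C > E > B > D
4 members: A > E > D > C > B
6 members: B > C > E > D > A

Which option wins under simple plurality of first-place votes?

First-place votes: C 0, E 0, B 8, D 0, A 9.
A has the most first-place votes.

A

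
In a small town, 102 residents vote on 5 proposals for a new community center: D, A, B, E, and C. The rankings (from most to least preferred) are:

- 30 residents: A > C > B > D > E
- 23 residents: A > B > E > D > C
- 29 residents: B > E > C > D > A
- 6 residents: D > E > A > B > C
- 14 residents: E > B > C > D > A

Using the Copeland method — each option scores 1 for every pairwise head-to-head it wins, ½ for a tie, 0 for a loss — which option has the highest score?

A

D: loses to A, B, E, and C → score 0.
A: beats D, B, E, and C → score 4.
B: beats D, E, and C; loses to A → score 3.
E: beats D and C; loses to A and B → score 2.
C: beats D; loses to A, B, and E → score 1.
A has the best pairwise record.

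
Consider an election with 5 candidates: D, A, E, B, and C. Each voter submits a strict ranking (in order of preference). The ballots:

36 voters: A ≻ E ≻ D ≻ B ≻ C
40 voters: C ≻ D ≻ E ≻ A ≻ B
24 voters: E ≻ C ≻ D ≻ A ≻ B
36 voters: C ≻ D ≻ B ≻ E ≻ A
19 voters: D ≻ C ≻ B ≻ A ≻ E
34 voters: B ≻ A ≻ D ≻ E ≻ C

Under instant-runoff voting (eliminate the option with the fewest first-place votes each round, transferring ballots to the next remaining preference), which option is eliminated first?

Round 1: D 19, A 36, E 24, B 34, C 76. Eliminate D.

D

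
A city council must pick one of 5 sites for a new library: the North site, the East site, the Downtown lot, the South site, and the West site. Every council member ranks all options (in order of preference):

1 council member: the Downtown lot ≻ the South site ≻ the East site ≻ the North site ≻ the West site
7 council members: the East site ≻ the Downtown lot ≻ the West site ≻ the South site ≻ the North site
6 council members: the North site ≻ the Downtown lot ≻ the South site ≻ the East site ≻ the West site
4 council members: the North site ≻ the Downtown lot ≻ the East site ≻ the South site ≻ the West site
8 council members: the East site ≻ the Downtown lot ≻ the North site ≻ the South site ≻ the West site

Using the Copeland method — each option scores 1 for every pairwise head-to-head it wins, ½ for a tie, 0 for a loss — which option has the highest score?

the East site

the North site: beats the South site and the West site; loses to the East site and the Downtown lot → score 2.
the East site: beats the North site, the Downtown lot, the South site, and the West site → score 4.
the Downtown lot: beats the North site, the South site, and the West site; loses to the East site → score 3.
the South site: beats the West site; loses to the North site, the East site, and the Downtown lot → score 1.
the West site: loses to the North site, the East site, the Downtown lot, and the South site → score 0.
the East site has the best pairwise record.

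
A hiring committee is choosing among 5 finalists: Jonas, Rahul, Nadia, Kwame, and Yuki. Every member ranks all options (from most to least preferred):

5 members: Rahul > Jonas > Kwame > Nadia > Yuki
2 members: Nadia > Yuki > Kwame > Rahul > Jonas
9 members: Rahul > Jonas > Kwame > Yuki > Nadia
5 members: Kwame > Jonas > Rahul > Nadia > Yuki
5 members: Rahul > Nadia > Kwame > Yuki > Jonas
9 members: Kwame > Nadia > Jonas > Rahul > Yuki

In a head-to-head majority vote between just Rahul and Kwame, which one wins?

Rahul

Voters preferring Rahul to Kwame: 19; preferring Kwame to Rahul: 16.
Rahul wins the head-to-head.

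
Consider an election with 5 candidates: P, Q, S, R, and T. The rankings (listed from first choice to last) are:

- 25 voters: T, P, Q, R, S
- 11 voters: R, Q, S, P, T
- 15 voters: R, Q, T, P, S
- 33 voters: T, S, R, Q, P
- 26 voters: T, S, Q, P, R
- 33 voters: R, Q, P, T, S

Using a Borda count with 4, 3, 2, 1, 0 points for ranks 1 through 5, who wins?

T

P: 25·3 + 11·1 + 15·1 + 33·0 + 26·1 + 33·2 = 193
Q: 25·2 + 11·3 + 15·3 + 33·1 + 26·2 + 33·3 = 312
S: 25·0 + 11·2 + 15·0 + 33·3 + 26·3 + 33·0 = 199
R: 25·1 + 11·4 + 15·4 + 33·2 + 26·0 + 33·4 = 327
T: 25·4 + 11·0 + 15·2 + 33·4 + 26·4 + 33·1 = 399
T has the highest Borda score (399).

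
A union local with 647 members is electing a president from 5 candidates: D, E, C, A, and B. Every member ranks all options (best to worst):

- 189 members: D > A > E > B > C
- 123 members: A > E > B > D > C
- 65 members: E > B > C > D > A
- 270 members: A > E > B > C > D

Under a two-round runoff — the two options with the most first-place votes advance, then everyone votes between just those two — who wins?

A

Round 1 first-place votes: D 189, E 65, C 0, A 393, B 0.
A and D advance.
Runoff: A is preferred to D by 393 voters; D by 254.
A wins the runoff.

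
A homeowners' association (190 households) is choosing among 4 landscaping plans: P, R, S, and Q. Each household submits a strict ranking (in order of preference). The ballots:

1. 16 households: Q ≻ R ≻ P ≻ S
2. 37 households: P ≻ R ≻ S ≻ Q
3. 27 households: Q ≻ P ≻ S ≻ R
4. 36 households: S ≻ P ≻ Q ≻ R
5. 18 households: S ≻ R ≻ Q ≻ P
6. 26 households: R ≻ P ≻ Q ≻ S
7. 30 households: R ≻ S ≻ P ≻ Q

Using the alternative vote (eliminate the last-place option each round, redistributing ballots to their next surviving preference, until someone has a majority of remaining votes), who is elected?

R

Round 1: P 37, R 56, S 54, Q 43. Eliminate P.
Round 2: R 93, S 54, Q 43. Eliminate Q.
Round 3: R 109, S 81. R has a majority.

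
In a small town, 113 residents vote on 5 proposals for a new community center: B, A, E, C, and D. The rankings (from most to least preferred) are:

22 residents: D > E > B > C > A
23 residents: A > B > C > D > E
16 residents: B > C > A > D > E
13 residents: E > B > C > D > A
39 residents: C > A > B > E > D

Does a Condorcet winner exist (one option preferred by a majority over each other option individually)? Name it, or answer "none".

none

Checking pairwise contests:
A beats B 62–51.
C beats A 90–23.
B beats E 78–35.
B beats C 74–39.
B beats D 91–22.
Every option loses at least one head-to-head, so there is no Condorcet winner.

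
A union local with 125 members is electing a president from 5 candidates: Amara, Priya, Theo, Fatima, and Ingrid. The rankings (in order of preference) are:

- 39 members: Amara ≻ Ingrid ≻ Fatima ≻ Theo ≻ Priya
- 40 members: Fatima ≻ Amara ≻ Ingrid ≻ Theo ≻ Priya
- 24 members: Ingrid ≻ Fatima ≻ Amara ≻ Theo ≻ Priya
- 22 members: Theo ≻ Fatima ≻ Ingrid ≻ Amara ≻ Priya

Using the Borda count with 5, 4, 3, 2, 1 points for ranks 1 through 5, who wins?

Fatima

Amara: 39·5 + 40·4 + 24·3 + 22·2 = 471
Priya: 39·1 + 40·1 + 24·1 + 22·1 = 125
Theo: 39·2 + 40·2 + 24·2 + 22·5 = 316
Fatima: 39·3 + 40·5 + 24·4 + 22·4 = 501
Ingrid: 39·4 + 40·3 + 24·5 + 22·3 = 462
Fatima has the highest Borda score (501).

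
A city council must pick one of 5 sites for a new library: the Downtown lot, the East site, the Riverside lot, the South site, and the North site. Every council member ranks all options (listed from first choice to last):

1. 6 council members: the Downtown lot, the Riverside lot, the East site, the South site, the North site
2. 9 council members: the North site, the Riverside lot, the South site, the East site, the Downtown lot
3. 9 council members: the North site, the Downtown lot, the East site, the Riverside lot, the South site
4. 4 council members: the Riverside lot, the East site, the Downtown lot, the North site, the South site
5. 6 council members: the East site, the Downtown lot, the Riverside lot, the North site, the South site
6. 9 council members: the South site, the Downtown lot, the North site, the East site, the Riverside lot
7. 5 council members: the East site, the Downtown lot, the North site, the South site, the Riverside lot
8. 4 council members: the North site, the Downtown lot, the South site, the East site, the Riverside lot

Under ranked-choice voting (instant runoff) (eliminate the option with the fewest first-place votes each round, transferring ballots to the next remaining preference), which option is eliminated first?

Round 1: the Downtown lot 6, the East site 11, the Riverside lot 4, the South site 9, the North site 22. Eliminate the Riverside lot.

the Riverside lot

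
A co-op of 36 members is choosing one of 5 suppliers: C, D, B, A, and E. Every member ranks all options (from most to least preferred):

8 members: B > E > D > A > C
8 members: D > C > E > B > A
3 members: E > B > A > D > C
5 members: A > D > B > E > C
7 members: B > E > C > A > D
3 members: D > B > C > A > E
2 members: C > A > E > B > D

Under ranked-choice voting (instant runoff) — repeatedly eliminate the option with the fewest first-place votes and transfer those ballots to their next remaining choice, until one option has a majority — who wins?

B

Round 1: C 2, D 11, B 15, A 5, E 3. Eliminate C.
Round 2: D 11, B 15, A 7, E 3. Eliminate E.
Round 3: D 11, B 18, A 7. Eliminate A.
Round 4: D 16, B 20. B has a majority.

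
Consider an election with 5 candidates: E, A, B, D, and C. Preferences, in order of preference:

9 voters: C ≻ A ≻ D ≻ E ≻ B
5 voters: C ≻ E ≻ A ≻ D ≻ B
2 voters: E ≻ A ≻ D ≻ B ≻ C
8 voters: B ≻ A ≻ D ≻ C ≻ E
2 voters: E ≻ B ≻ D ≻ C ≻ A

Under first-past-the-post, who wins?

First-place votes: E 4, A 0, B 8, D 0, C 14.
C has the most first-place votes.

C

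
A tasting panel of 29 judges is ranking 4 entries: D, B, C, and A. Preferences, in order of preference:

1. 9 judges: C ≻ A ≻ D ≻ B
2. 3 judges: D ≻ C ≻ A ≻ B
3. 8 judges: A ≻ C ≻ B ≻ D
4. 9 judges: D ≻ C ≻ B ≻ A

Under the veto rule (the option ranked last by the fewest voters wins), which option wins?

Last-place votes: D 8, B 12, C 0, A 9.
C is ranked last by the fewest voters, so C wins.

C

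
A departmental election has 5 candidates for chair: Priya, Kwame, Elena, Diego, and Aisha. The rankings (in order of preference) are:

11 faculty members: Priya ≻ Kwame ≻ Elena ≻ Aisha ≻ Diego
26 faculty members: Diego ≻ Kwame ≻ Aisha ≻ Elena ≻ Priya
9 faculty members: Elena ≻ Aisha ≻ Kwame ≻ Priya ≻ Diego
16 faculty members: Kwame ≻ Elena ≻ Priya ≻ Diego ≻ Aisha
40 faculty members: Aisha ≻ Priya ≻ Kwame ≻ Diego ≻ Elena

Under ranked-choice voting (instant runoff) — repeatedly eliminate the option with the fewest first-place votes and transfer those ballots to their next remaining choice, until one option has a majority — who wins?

Kwame

Round 1: Priya 11, Kwame 16, Elena 9, Diego 26, Aisha 40. Eliminate Elena.
Round 2: Priya 11, Kwame 16, Diego 26, Aisha 49. Eliminate Priya.
Round 3: Kwame 27, Diego 26, Aisha 49. Eliminate Diego.
Round 4: Kwame 53, Aisha 49. Kwame has a majority.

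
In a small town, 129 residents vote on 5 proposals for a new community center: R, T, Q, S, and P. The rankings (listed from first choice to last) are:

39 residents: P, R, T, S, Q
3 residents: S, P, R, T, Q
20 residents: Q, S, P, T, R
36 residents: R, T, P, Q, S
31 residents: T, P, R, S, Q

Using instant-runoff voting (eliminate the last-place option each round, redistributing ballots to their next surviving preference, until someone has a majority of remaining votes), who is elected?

P

Round 1: R 36, T 31, Q 20, S 3, P 39. Eliminate S.
Round 2: R 36, T 31, Q 20, P 42. Eliminate Q.
Round 3: R 36, T 31, P 62. Eliminate T.
Round 4: R 36, P 93. P has a majority.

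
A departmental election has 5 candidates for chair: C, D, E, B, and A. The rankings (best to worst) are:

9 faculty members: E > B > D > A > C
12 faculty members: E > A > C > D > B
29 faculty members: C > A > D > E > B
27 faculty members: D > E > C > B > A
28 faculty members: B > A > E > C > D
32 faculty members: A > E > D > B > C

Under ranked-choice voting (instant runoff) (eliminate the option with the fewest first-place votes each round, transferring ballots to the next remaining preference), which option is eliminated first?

Round 1: C 29, D 27, E 21, B 28, A 32. Eliminate E.

E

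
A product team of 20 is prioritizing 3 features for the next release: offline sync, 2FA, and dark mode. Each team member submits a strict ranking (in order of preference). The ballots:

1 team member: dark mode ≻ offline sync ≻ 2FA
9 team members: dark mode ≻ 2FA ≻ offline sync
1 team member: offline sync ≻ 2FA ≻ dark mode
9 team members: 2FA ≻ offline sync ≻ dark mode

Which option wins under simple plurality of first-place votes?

First-place votes: offline sync 1, 2FA 9, dark mode 10.
dark mode has the most first-place votes.

dark mode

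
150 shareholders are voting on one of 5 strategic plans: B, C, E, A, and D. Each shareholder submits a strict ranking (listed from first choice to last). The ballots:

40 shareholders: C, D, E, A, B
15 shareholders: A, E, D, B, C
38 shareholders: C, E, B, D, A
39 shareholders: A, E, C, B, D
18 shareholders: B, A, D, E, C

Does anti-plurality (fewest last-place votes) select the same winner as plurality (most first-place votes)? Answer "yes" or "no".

no

Anti-plurality — last-place votes: B 40, C 33, E 0, A 38, D 39. Winner: E.
Plurality — first-place votes: B 18, C 78, E 0, A 54, D 0. Winner: C.
The two methods disagree.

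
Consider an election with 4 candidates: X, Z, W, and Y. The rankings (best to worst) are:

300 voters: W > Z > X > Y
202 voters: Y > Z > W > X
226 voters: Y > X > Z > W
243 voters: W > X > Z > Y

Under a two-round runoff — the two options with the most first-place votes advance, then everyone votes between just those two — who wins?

W

Round 1 first-place votes: X 0, Z 0, W 543, Y 428.
W and Y advance.
Runoff: W is preferred to Y by 543 voters; Y by 428.
W wins the runoff.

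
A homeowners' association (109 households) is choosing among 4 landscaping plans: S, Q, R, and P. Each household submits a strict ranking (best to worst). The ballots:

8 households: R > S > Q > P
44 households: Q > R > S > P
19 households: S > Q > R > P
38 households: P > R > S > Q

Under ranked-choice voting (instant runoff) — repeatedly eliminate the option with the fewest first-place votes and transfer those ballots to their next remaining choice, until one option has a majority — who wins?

Round 1: S 19, Q 44, R 8, P 38. Eliminate R.
Round 2: S 27, Q 44, P 38. Eliminate S.
Round 3: Q 71, P 38. Q has a majority.

Q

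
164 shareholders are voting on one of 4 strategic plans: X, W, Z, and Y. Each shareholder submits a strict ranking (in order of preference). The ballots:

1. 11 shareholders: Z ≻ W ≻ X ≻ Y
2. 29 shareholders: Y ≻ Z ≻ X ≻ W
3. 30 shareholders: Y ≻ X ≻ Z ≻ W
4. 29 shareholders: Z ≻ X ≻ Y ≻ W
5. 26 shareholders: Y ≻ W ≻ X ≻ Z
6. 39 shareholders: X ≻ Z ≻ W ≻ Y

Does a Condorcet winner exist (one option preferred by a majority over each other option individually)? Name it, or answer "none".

Y vs X: 85–79 for Y.
Y vs W: 114–50 for Y.
Y vs Z: 85–79 for Y.
Y beats every other option head-to-head.

Y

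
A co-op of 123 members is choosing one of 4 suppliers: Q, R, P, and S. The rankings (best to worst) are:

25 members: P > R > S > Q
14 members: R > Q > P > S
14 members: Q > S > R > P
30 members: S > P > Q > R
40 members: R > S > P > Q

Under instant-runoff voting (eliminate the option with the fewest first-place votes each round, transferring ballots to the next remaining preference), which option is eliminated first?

Q

Round 1: Q 14, R 54, P 25, S 30. Eliminate Q.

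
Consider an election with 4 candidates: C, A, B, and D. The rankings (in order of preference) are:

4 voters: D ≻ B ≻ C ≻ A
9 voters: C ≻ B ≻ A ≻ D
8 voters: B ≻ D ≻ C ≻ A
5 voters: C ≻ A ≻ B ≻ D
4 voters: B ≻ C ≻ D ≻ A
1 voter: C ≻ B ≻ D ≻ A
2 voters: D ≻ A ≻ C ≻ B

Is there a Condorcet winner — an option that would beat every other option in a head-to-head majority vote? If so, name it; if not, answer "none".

C

C vs A: 31–2 for C.
C vs B: 17–16 for C.
C vs D: 19–14 for C.
C beats every other option head-to-head.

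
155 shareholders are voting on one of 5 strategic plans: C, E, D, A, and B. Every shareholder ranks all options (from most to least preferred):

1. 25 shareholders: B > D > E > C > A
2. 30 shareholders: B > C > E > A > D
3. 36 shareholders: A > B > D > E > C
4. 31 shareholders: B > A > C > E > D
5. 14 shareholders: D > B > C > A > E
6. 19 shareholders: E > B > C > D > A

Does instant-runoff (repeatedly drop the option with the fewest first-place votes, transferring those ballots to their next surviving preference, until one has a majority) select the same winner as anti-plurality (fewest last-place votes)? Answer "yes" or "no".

yes

Instant-runoff — R1 C 0, E 19, D 14, A 36, B 86 (B winner). Winner: B.
Anti-plurality — last-place votes: C 36, E 14, D 61, A 44, B 0. Winner: B.
The two methods agree.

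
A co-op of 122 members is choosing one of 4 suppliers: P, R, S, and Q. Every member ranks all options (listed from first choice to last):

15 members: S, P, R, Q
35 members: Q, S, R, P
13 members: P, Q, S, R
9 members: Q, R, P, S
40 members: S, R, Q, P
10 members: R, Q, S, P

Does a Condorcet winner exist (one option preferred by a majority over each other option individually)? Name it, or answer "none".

Checking pairwise contests:
R beats P 94–28.
S beats R 103–19.
Q beats S 67–55.
R beats Q 65–57.
Every option loses at least one head-to-head, so there is no Condorcet winner.

none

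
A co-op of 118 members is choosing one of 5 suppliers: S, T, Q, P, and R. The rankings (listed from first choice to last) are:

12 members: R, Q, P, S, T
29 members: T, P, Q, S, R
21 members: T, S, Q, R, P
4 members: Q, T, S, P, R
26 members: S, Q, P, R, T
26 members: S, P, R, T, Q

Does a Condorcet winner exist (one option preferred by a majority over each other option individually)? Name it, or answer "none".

S vs T: 64–54 for S.
S vs Q: 73–45 for S.
S vs P: 77–41 for S.
S vs R: 106–12 for S.
S beats every other option head-to-head.

S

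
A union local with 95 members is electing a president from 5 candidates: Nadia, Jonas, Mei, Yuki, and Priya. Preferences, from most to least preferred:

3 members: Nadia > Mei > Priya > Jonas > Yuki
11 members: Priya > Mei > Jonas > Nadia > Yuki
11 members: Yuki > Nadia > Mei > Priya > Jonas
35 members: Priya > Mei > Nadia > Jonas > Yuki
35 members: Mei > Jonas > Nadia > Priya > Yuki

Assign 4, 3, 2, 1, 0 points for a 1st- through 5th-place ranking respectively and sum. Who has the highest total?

Mei

Nadia: 3·4 + 11·1 + 11·3 + 35·2 + 35·2 = 196
Jonas: 3·1 + 11·2 + 11·0 + 35·1 + 35·3 = 165
Mei: 3·3 + 11·3 + 11·2 + 35·3 + 35·4 = 309
Yuki: 3·0 + 11·0 + 11·4 + 35·0 + 35·0 = 44
Priya: 3·2 + 11·4 + 11·1 + 35·4 + 35·1 = 236
Mei has the highest Borda score (309).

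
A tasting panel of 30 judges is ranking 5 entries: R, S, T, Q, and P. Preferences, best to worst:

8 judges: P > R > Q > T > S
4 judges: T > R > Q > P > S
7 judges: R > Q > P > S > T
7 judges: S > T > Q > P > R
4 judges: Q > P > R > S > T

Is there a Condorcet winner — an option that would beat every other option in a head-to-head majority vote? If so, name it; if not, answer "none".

Checking pairwise contests:
P beats R 19–11.
R beats S 23–7.
R beats T 19–11.
R beats Q 19–11.
Q beats P 22–8.
Every option loses at least one head-to-head, so there is no Condorcet winner.

none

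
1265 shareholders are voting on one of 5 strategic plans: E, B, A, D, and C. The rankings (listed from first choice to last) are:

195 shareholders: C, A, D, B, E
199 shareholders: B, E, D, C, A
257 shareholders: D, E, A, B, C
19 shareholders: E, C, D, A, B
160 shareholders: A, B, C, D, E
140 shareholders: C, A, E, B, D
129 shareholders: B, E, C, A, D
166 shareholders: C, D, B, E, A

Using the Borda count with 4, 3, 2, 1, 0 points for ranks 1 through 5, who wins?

E: 195·0 + 199·3 + 257·3 + 19·4 + 160·0 + 140·2 + 129·3 + 166·1 = 2277
B: 195·1 + 199·4 + 257·1 + 19·0 + 160·3 + 140·1 + 129·4 + 166·2 = 2716
A: 195·3 + 199·0 + 257·2 + 19·1 + 160·4 + 140·3 + 129·1 + 166·0 = 2307
D: 195·2 + 199·2 + 257·4 + 19·2 + 160·1 + 140·0 + 129·0 + 166·3 = 2512
C: 195·4 + 199·1 + 257·0 + 19·3 + 160·2 + 140·4 + 129·2 + 166·4 = 2838
C has the highest Borda score (2838).

C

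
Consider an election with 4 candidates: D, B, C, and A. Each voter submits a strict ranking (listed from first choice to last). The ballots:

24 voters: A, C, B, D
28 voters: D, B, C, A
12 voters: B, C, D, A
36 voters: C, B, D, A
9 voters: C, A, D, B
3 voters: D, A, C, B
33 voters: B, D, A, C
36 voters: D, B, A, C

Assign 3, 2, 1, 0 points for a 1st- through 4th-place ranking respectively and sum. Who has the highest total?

D: 24·0 + 28·3 + 12·1 + 36·1 + 9·1 + 3·3 + 33·2 + 36·3 = 324
B: 24·1 + 28·2 + 12·3 + 36·2 + 9·0 + 3·0 + 33·3 + 36·2 = 359
C: 24·2 + 28·1 + 12·2 + 36·3 + 9·3 + 3·1 + 33·0 + 36·0 = 238
A: 24·3 + 28·0 + 12·0 + 36·0 + 9·2 + 3·2 + 33·1 + 36·1 = 165
B has the highest Borda score (359).

B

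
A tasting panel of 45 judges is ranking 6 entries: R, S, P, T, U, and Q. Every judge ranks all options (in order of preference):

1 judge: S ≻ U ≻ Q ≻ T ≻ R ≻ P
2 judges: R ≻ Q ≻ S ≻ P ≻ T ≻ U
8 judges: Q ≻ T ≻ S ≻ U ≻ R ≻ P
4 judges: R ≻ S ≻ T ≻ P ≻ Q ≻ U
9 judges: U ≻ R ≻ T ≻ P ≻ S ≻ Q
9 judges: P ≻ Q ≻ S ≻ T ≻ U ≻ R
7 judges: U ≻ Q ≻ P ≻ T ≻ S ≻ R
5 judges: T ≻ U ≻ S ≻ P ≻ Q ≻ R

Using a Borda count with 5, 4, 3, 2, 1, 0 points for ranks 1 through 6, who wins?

R: 1·1 + 2·5 + 8·1 + 4·5 + 9·4 + 9·0 + 7·0 + 5·0 = 75
S: 1·5 + 2·3 + 8·3 + 4·4 + 9·1 + 9·3 + 7·1 + 5·3 = 109
P: 1·0 + 2·2 + 8·0 + 4·2 + 9·2 + 9·5 + 7·3 + 5·2 = 106
T: 1·2 + 2·1 + 8·4 + 4·3 + 9·3 + 9·2 + 7·2 + 5·5 = 132
U: 1·4 + 2·0 + 8·2 + 4·0 + 9·5 + 9·1 + 7·5 + 5·4 = 129
Q: 1·3 + 2·4 + 8·5 + 4·1 + 9·0 + 9·4 + 7·4 + 5·1 = 124
T has the highest Borda score (132).

T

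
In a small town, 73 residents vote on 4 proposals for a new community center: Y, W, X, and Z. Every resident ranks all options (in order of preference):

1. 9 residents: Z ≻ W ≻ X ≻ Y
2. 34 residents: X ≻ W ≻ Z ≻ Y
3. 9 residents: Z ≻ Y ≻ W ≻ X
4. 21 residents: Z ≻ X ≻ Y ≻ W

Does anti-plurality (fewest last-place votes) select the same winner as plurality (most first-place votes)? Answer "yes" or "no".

yes

Anti-plurality — last-place votes: Y 43, W 21, X 9, Z 0. Winner: Z.
Plurality — first-place votes: Y 0, W 0, X 34, Z 39. Winner: Z.
The two methods agree.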